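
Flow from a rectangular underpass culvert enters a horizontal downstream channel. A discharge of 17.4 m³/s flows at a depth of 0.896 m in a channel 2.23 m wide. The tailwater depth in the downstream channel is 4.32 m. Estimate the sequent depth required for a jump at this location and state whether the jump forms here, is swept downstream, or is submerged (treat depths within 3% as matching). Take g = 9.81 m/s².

y₂ = 3.30 m; the jump is submerged

q = Q/b = 17.4/2.23 = 7.80 m²/s; V₁ = q/y₁ = 8.71 m/s. Fr₁ = V₁/√(g·y₁) = 2.94.
By Bélanger, y₂/y₁ = ½[√(1 + 8Fr₁²) − 1] = ½[√70.02 − 1] = 3.68.
y₂ = 3.68 × 0.896 = 3.30 m.
Tailwater y_tw = 4.32 m: y_tw > y₂, so the jump is submerged.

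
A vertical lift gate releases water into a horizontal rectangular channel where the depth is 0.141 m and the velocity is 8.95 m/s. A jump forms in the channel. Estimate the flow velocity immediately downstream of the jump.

V₂ = 0.871 m/s

Fr₁ = V₁/√(g·y₁) = 8.95/√(9.81×0.141) = 7.61.
Bélanger equation: y₂/y₁ = ½[√(1 + 8Fr₁²) − 1] = ½[√464.3 − 1] = 10.3.
y₂ = 10.3 × 0.141 = 1.45 m.
q = V₁·y₁ = 8.95 × 0.141 = 1.26 m²/s.
V₂ = q/y₂ = 1.26/1.45 = 0.871 m/s.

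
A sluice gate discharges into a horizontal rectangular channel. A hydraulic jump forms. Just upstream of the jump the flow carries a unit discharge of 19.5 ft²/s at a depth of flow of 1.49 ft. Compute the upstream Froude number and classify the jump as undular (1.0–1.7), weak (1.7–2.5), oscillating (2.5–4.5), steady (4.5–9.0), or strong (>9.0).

Fr₁ = 1.89; weak jump

V₁ = q/y₁ = 19.5/1.49 = 13.1 ft/s. Fr₁ = V₁/√(g·y₁) = 13.1/√(32.2×1.49) = 1.89.
Fr₁ = 1.89 lies in the weak range.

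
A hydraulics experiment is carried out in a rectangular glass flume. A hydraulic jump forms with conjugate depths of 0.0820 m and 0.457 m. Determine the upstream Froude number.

Fr₁ = 4.28

For a rectangular channel the momentum equation gives q² = ½·g·y₁·y₂·(y₁ + y₂) = ½×9.81×0.0820×0.457×0.539 = 0.0991.
q = √0.0991 = 0.315 m²/s.
V₁ = q/y₁ = 3.84 m/s; Fr₁ = V₁/√(g·y₁) = 4.28.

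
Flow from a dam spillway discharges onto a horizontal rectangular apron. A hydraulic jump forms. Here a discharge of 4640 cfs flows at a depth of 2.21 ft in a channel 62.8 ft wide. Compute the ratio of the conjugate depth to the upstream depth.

q = Q/b = 4640/62.8 = 73.9 ft²/s; V₁ = q/y₁ = 33.4 ft/s. Fr₁ = V₁/√(g·y₁) = 3.96.
Bélanger equation: y₂/y₁ = ½[√(1 + 8Fr₁²) − 1] = ½[√126.7 − 1] = 5.13.

y₂/y₁ = 5.13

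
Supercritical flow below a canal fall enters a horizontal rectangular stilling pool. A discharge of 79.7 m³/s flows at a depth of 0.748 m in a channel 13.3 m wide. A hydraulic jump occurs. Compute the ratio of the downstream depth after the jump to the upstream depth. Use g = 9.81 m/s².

y₂/y₁ = 3.71

q = Q/b = 79.7/13.3 = 5.99 m²/s; V₁ = q/y₁ = 8.01 m/s. Fr₁ = V₁/√(g·y₁) = 2.96.
Bélanger equation: y₂/y₁ = ½[√(1 + 8Fr₁²) − 1] = ½[√70.97 − 1] = 3.71.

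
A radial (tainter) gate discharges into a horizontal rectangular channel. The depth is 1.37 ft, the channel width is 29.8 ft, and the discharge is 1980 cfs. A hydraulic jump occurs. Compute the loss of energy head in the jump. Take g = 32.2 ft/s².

q = Q/b = 1980/29.8 = 66.4 ft²/s; V₁ = q/y₁ = 48.5 ft/s. Fr₁ = V₁/√(g·y₁) = 7.30.
Sequent-depth ratio: y₂/y₁ = ½[√(1 + 8Fr₁²) − 1] = ½[√427.6 − 1] = 9.84.
y₂ = 9.84 × 1.37 = 13.5 ft.
Head loss: ΔE = (y₂ − y₁)³/(4y₁y₂) = (13.5 − 1.37)³/(4×1.37×13.5) = 1775/73.9 = 24.0 ft.

ΔE = 24.0 ft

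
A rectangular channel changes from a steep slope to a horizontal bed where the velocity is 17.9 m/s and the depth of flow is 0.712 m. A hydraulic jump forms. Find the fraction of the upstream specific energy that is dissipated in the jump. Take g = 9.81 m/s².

Fr₁ = V₁/√(g·y₁) = 17.9/√(9.81×0.712) = 6.77.
By Bélanger, y₂/y₁ = ½[√(1 + 8Fr₁²) − 1] = ½[√368.0 − 1] = 9.09.
y₂ = 9.09 × 0.712 = 6.47 m.
E₁ = y₁ + V₁²/2g = 17.0 m. ΔE = (y₂ − y₁)³/(4y₁y₂) = 10.4 m. ΔE/E₁ = 10.4/17.0 = 0.609.

ΔE/E₁ = 0.609 (60.9%)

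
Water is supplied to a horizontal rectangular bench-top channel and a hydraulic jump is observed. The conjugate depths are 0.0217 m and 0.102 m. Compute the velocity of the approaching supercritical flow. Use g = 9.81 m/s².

For a rectangular channel the momentum equation gives q² = ½·g·y₁·y₂·(y₁ + y₂) = ½×9.81×0.0217×0.102×0.124 = 0.00134.
q = √0.00134 = 0.0366 m²/s.
V₁ = q/y₁ = 0.0366/0.0217 = 1.69 m/s.

V₁ = 1.69 m/s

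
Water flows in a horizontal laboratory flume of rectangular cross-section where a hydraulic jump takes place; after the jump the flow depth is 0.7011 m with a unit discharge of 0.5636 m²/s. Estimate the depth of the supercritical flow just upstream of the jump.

V₂ = q/y₂ = 0.5636/0.7011 = 0.8039 m/s; Fr₂ = V₂/√(g·y₂) = 0.3065.
From the momentum equation (using Fr₂), y₁/y₂ = ½[√(1 + 8Fr₂²) − 1] = ½[√1.7517 − 1] = 0.1618.
y₁ = 0.1618 × 0.7011 = 0.1134 m.

y₁ = 0.1134 m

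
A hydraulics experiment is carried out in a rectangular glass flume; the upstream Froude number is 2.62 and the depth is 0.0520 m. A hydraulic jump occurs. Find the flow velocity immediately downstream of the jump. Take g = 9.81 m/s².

V₂ = 0.578 m/s

Fr₁ = 2.62 (given).
Bélanger equation: y₂/y₁ = ½[√(1 + 8Fr₁²) − 1] = ½[√55.92 − 1] = 3.24.
y₂ = 3.24 × 0.0520 = 0.168 m.
V₁ = Fr₁·√(g·y₁) = 2.62×√(9.81×0.0520) = 1.87 m/s; q = V₁·y₁ = 0.0973 m²/s.
V₂ = q/y₂ = 0.0973/0.168 = 0.578 m/s.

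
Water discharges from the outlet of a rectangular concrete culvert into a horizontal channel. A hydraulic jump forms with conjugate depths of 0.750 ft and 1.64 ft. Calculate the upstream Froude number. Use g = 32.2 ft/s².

Fr₁ = 1.87

For a rectangular channel the momentum equation gives q² = ½·g·y₁·y₂·(y₁ + y₂) = ½×32.2×0.750×1.64×2.39 = 47.3.
q = √47.3 = 6.88 ft²/s.
V₁ = q/y₁ = 9.17 ft/s; Fr₁ = V₁/√(g·y₁) = 1.87.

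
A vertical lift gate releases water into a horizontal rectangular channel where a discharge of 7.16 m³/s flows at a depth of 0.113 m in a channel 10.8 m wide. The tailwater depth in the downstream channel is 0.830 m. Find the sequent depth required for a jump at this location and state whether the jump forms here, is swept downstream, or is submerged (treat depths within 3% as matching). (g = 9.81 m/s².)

y₂ = 0.836 m; the jump forms here

q = Q/b = 7.16/10.8 = 0.663 m²/s; V₁ = q/y₁ = 5.87 m/s. Fr₁ = V₁/√(g·y₁) = 5.57.
Conjugate-depth relation: y₂/y₁ = ½[√(1 + 8Fr₁²) − 1] = ½[√249.4 − 1] = 7.40.
y₂ = 7.40 × 0.113 = 0.836 m.
Tailwater y_tw = 0.830 m: y_tw ≈ y₂, so the jump forms here.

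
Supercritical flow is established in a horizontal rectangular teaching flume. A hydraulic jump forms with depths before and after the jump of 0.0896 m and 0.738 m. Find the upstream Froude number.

Fr₁ = 6.17

For a rectangular channel the momentum equation gives q² = ½·g·y₁·y₂·(y₁ + y₂) = ½×9.81×0.0896×0.738×0.828 = 0.268.
q = √0.268 = 0.518 m²/s.
V₁ = q/y₁ = 5.78 m/s; Fr₁ = V₁/√(g·y₁) = 6.17.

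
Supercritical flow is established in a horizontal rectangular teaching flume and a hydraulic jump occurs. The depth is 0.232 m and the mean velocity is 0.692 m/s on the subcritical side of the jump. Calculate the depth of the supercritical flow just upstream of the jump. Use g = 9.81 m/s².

Fr₂ = V₂/√(g·y₂) = 0.692/√(9.81×0.232) = 0.459.
Since the conjugate-depth ratio holds either way, y₁/y₂ = ½[√(1 + 8Fr₂²) − 1] = ½[√2.683 − 1] = 0.319.
y₁ = 0.319 × 0.232 = 0.0740 m.

y₁ = 0.0740 m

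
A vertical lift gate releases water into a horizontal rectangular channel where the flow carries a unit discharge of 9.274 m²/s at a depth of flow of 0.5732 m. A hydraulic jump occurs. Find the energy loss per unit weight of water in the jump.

V₁ = q/y₁ = 9.274/0.5732 = 16.18 m/s. Fr₁ = V₁/√(g·y₁) = 16.18/√(9.81×0.5732) = 6.823.
Sequent-depth ratio: y₂/y₁ = ½[√(1 + 8Fr₁²) − 1] = ½[√373.42 − 1] = 9.162.
y₂ = 9.162 × 0.5732 = 5.252 m.
V₂ = q/y₂ = 9.274/5.252 = 1.766 m/s. E₁ = y₁ + V₁²/2g = 13.92 m; E₂ = y₂ + V₂²/2g = 5.411 m. ΔE = E₁ − E₂ = 8.505 m.

ΔE = 8.505 m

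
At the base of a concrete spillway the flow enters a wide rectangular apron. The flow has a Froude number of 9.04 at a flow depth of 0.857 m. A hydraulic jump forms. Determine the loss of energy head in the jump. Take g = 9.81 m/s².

ΔE = 25.1 m

Fr₁ = 9.04 (given).
By Bélanger, y₂/y₁ = ½[√(1 + 8Fr₁²) − 1] = ½[√654.8 − 1] = 12.3.
y₂ = 12.3 × 0.857 = 10.5 m.
Head loss: ΔE = (y₂ − y₁)³/(4y₁y₂) = (10.5 − 0.857)³/(4×0.857×10.5) = 907/36.1 = 25.1 m.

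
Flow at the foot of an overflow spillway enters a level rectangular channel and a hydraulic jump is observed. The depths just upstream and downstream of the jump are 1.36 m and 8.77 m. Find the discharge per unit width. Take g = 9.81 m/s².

q = 24.3 m²/s

For a rectangular channel the momentum equation gives q² = ½·g·y₁·y₂·(y₁ + y₂) = ½×9.81×1.36×8.77×10.1 = 593.
q = √593 = 24.3 m²/s.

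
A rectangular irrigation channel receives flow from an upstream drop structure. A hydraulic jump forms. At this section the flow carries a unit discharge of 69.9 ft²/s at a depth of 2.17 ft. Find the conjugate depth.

V₁ = q/y₁ = 69.9/2.17 = 32.2 ft/s. Fr₁ = V₁/√(g·y₁) = 32.2/√(32.2×2.17) = 3.85.
Bélanger equation: y₂/y₁ = ½[√(1 + 8Fr₁²) − 1] = ½[√119.8 − 1] = 4.97.
y₂ = 4.97 × 2.17 = 10.8 ft.

y₂ = 10.8 ft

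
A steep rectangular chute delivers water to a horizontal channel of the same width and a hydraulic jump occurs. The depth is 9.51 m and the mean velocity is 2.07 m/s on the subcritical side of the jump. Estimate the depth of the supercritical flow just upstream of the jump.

Fr₂ = V₂/√(g·y₂) = 2.07/√(9.81×9.51) = 0.214.
From the momentum equation (using Fr₂), y₁/y₂ = ½[√(1 + 8Fr₂²) − 1] = ½[√1.367 − 1] = 0.0847.
y₁ = 0.0847 × 9.51 = 0.805 m.

y₁ = 0.805 m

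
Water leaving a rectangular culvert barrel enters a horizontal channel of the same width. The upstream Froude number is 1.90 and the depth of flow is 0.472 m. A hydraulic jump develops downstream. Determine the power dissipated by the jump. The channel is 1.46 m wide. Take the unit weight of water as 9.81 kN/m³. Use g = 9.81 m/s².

P = 2.74 kW

Fr₁ = 1.90 (given).
By Bélanger, y₂/y₁ = ½[√(1 + 8Fr₁²) − 1] = ½[√29.88 − 1] = 2.23.
y₂ = 2.23 × 0.472 = 1.05 m.
Head loss: ΔE = (y₂ − y₁)³/(4y₁y₂) = (1.05 − 0.472)³/(4×0.472×1.05) = 0.197/1.99 = 0.0991 m.
V₁ = Fr₁·√(g·y₁) = 1.90×√(9.81×0.472) = 4.09 m/s; q = V₁·y₁ = 1.93 m²/s. Q = q·b = 1.93 × 1.46 = 2.82 m³/s. P = γ·Q·ΔE = 9.81 × 2.82 × 0.0991 = 2.74 kW.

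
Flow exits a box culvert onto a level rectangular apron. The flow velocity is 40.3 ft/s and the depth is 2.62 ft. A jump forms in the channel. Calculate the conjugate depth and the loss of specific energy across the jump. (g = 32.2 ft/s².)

y₂ = 15.0 ft; ΔE = 12.1 ft

Fr₁ = V₁/√(g·y₁) = 40.3/√(32.2×2.62) = 4.39.
Bélanger equation: y₂/y₁ = ½[√(1 + 8Fr₁²) − 1] = ½[√155.0 − 1] = 5.73.
y₂ = 5.73 × 2.62 = 15.0 ft.
q = V₁·y₁ = 40.3 × 2.62 = 106 ft²/s. V₂ = q/y₂ = 106/15.0 = 7.04 ft/s. E₁ = y₁ + V₁²/2g = 27.8 ft; E₂ = y₂ + V₂²/2g = 15.8 ft. ΔE = E₁ − E₂ = 12.1 ft.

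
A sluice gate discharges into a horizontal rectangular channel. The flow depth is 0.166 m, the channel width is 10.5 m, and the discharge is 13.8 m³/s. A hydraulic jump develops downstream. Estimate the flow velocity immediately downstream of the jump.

V₂ = 0.955 m/s

q = Q/b = 13.8/10.5 = 1.31 m²/s; V₁ = q/y₁ = 7.92 m/s. Fr₁ = V₁/√(g·y₁) = 6.20.
From the momentum equation for a rectangular channel, y₂/y₁ = ½[√(1 + 8Fr₁²) − 1] = ½[√308.9 − 1] = 8.29.
y₂ = 8.29 × 0.166 = 1.38 m.
V₂ = q/y₂ = 1.31/1.38 = 0.955 m/s.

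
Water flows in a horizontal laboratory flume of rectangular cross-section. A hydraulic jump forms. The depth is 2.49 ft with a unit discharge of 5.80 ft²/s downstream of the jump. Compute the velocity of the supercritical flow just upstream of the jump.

V₁ = 19.3 ft/s

V₂ = q/y₂ = 5.80/2.49 = 2.33 ft/s; Fr₂ = V₂/√(g·y₂) = 0.260.
Applying the sequent-depth relation in reverse, y₁/y₂ = ½[√(1 + 8Fr₂²) − 1] = ½[√1.541 − 1] = 0.121.
y₁ = 0.121 × 2.49 = 0.301 ft.
V₁ = q/y₁ = 5.80/0.301 = 19.3 ft/s.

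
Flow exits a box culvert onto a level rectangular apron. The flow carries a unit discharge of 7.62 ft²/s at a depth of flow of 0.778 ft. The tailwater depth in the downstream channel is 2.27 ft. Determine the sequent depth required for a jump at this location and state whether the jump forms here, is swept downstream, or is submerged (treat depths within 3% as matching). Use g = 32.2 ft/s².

y₂ = 1.80 ft; the jump is submerged

V₁ = q/y₁ = 7.62/0.778 = 9.79 ft/s. Fr₁ = V₁/√(g·y₁) = 9.79/√(32.2×0.778) = 1.96.
Conjugate-depth relation: y₂/y₁ = ½[√(1 + 8Fr₁²) − 1] = ½[√31.63 − 1] = 2.31.
y₂ = 2.31 × 0.778 = 1.80 ft.
Tailwater y_tw = 2.27 ft: y_tw > y₂, so the jump is submerged.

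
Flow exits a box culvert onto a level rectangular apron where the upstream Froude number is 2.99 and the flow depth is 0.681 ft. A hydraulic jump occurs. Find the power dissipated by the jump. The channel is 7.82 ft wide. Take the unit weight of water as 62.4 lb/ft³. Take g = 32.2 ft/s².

Fr₁ = 2.99 (given).
From the momentum equation for a rectangular channel, y₂/y₁ = ½[√(1 + 8Fr₁²) − 1] = ½[√72.52 − 1] = 3.76.
y₂ = 3.76 × 0.681 = 2.56 ft.
V₁ = Fr₁·√(g·y₁) = 2.99×√(32.2×0.681) = 14.0 ft/s; q = V₁·y₁ = 9.53 ft²/s. V₂ = q/y₂ = 9.53/2.56 = 3.73 ft/s. E₁ = y₁ + V₁²/2g = 3.73 ft; E₂ = y₂ + V₂²/2g = 2.77 ft. ΔE = E₁ − E₂ = 0.950 ft.
Q = q·b = 9.53 × 7.82 = 74.6 cfs. P = γ·Q·ΔE/550 = 62.4 × 74.6 × 0.950 / 550 = 8.04 hp.

P = 8.04 hp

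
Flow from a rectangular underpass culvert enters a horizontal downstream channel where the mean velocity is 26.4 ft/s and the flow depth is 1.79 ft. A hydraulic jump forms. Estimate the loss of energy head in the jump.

ΔE = 4.11 ft

Fr₁ = V₁/√(g·y₁) = 26.4/√(32.2×1.79) = 3.48.
By Bélanger, y₂/y₁ = ½[√(1 + 8Fr₁²) − 1] = ½[√97.74 − 1] = 4.44.
y₂ = 4.44 × 1.79 = 7.95 ft.
q = V₁·y₁ = 26.4 × 1.79 = 47.3 ft²/s. V₂ = q/y₂ = 47.3/7.95 = 5.94 ft/s. E₁ = y₁ + V₁²/2g = 12.6 ft; E₂ = y₂ + V₂²/2g = 8.50 ft. ΔE = E₁ − E₂ = 4.11 ft.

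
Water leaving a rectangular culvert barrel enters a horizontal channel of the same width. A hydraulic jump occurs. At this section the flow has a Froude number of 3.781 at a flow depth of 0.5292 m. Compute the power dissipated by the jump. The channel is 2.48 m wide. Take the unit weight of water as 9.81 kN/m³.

P = 174.7 kW

Fr₁ = 3.781 (given).
Sequent-depth ratio: y₂/y₁ = ½[√(1 + 8Fr₁²) − 1] = ½[√115.37 − 1] = 4.870.
y₂ = 4.870 × 0.5292 = 2.577 m.
Head loss: ΔE = (y₂ − y₁)³/(4y₁y₂) = (2.577 − 0.5292)³/(4×0.5292×2.577) = 8.593/5.456 = 1.575 m.
V₁ = Fr₁·√(g·y₁) = 3.781×√(9.81×0.5292) = 8.615 m/s; q = V₁·y₁ = 4.559 m²/s. Q = q·b = 4.559 × 2.48 = 11.31 m³/s. P = γ·Q·ΔE = 9.81 × 11.31 × 1.575 = 174.7 kW.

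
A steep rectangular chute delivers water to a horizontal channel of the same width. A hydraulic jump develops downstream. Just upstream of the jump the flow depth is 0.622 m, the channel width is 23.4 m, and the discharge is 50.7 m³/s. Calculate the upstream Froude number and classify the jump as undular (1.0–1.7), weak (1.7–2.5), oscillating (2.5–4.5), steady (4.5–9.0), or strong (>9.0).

q = Q/b = 50.7/23.4 = 2.17 m²/s; V₁ = q/y₁ = 3.48 m/s. Fr₁ = V₁/√(g·y₁) = 1.41.
Fr₁ = 1.41 lies in the undular range.

Fr₁ = 1.41; undular jump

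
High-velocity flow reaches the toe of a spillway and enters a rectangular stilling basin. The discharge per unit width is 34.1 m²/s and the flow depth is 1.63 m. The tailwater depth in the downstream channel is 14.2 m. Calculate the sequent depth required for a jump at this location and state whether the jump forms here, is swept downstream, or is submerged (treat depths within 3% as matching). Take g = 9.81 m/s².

V₁ = q/y₁ = 34.1/1.63 = 20.9 m/s. Fr₁ = V₁/√(g·y₁) = 20.9/√(9.81×1.63) = 5.23.
By Bélanger, y₂/y₁ = ½[√(1 + 8Fr₁²) − 1] = ½[√220.0 − 1] = 6.92.
y₂ = 6.92 × 1.63 = 11.3 m.
Tailwater y_tw = 14.2 m: y_tw > y₂, so the jump is submerged.

y₂ = 11.3 m; the jump is submerged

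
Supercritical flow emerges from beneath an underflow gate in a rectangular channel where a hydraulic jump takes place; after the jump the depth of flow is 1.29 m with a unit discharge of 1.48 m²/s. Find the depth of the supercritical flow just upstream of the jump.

y₁ = 0.228 m

V₂ = q/y₂ = 1.48/1.29 = 1.15 m/s; Fr₂ = V₂/√(g·y₂) = 0.323.
The Bélanger relation is symmetric: y₁/y₂ = ½[√(1 + 8Fr₂²) − 1] = ½[√1.832 − 1] = 0.177.
y₁ = 0.177 × 1.29 = 0.228 m.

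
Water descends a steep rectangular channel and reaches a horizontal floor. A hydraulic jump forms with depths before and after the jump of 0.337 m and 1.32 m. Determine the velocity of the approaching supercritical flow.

For a rectangular channel the momentum equation gives q² = ½·g·y₁·y₂·(y₁ + y₂) = ½×9.81×0.337×1.32×1.66 = 3.62.
q = √3.62 = 1.90 m²/s.
V₁ = q/y₁ = 1.90/0.337 = 5.64 m/s.

V₁ = 5.64 m/s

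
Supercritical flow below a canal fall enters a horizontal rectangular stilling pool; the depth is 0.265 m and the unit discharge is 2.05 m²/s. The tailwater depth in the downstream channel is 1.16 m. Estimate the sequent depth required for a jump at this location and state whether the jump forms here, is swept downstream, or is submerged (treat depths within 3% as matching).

y₂ = 1.67 m; the jump is swept downstream

V₁ = q/y₁ = 2.05/0.265 = 7.74 m/s. Fr₁ = V₁/√(g·y₁) = 7.74/√(9.81×0.265) = 4.80.
By Bélanger, y₂/y₁ = ½[√(1 + 8Fr₁²) − 1] = ½[√185.2 − 1] = 6.30.
y₂ = 6.30 × 0.265 = 1.67 m.
Tailwater y_tw = 1.16 m: y_tw < y₂, so the jump is swept downstream.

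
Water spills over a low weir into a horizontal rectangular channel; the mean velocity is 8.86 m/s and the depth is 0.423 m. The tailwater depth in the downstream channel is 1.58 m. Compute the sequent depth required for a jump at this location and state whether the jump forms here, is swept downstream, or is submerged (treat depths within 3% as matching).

Fr₁ = V₁/√(g·y₁) = 8.86/√(9.81×0.423) = 4.35.
Conjugate-depth relation: y₂/y₁ = ½[√(1 + 8Fr₁²) − 1] = ½[√152.3 − 1] = 5.67.
y₂ = 5.67 × 0.423 = 2.40 m.
Tailwater y_tw = 1.58 m: y_tw < y₂, so the jump is swept downstream.

y₂ = 2.40 m; the jump is swept downstream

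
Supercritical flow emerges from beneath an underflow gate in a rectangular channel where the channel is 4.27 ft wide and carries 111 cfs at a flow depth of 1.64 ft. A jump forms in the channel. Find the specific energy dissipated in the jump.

ΔE = 0.670 ft

q = Q/b = 111/4.27 = 26.0 ft²/s; V₁ = q/y₁ = 15.9 ft/s. Fr₁ = V₁/√(g·y₁) = 2.18.
By Bélanger, y₂/y₁ = ½[√(1 + 8Fr₁²) − 1] = ½[√39.06 − 1] = 2.62.
y₂ = 2.62 × 1.64 = 4.30 ft.
V₂ = q/y₂ = 26.0/4.30 = 6.04 ft/s. E₁ = y₁ + V₁²/2g = 5.54 ft; E₂ = y₂ + V₂²/2g = 4.87 ft. ΔE = E₁ − E₂ = 0.670 ft.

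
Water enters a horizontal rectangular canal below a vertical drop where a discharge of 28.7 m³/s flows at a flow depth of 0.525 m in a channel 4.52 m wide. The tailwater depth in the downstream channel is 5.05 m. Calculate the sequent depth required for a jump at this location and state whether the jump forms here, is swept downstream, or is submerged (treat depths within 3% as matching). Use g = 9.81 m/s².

q = Q/b = 28.7/4.52 = 6.35 m²/s; V₁ = q/y₁ = 12.1 m/s. Fr₁ = V₁/√(g·y₁) = 5.33.
Conjugate-depth relation: y₂/y₁ = ½[√(1 + 8Fr₁²) − 1] = ½[√228.2 − 1] = 7.05.
y₂ = 7.05 × 0.525 = 3.70 m.
Tailwater y_tw = 5.05 m: y_tw > y₂, so the jump is submerged.

y₂ = 3.70 m; the jump is submerged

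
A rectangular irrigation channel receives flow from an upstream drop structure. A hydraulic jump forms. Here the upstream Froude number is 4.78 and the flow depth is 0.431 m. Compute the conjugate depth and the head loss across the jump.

y₂ = 2.71 m; ΔE = 2.52 m

Fr₁ = 4.78 (given).
From the momentum equation for a rectangular channel, y₂/y₁ = ½[√(1 + 8Fr₁²) − 1] = ½[√183.8 − 1] = 6.28.
y₂ = 6.28 × 0.431 = 2.71 m.
Head loss: ΔE = (y₂ − y₁)³/(4y₁y₂) = (2.71 − 0.431)³/(4×0.431×2.71) = 11.8/4.67 = 2.52 m.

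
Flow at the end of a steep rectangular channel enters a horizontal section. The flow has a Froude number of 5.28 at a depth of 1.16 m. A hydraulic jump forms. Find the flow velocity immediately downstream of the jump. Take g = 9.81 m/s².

Fr₁ = 5.28 (given).
Bélanger equation: y₂/y₁ = ½[√(1 + 8Fr₁²) − 1] = ½[√224.0 − 1] = 6.98.
y₂ = 6.98 × 1.16 = 8.10 m.
V₁ = Fr₁·√(g·y₁) = 5.28×√(9.81×1.16) = 17.8 m/s; q = V₁·y₁ = 20.7 m²/s.
V₂ = q/y₂ = 20.7/8.10 = 2.55 m/s.

V₂ = 2.55 m/s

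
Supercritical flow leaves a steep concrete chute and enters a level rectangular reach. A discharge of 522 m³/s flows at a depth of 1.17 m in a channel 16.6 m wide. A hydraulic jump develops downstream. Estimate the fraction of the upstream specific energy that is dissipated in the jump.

ΔE/E₁ = 0.661 (66.1%)

q = Q/b = 522/16.6 = 31.4 m²/s; V₁ = q/y₁ = 26.9 m/s. Fr₁ = V₁/√(g·y₁) = 7.93.
Conjugate-depth relation: y₂/y₁ = ½[√(1 + 8Fr₁²) − 1] = ½[√504.5 − 1] = 10.7.
y₂ = 10.7 × 1.17 = 12.6 m.
E₁ = y₁ + V₁²/2g = 38.0 m. ΔE = (y₂ − y₁)³/(4y₁y₂) = 25.1 m. ΔE/E₁ = 25.1/38.0 = 0.661.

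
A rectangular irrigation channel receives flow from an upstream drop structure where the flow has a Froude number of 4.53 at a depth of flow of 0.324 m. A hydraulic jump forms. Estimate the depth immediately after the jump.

Fr₁ = 4.53 (given).
Conjugate-depth relation: y₂/y₁ = ½[√(1 + 8Fr₁²) − 1] = ½[√165.2 − 1] = 5.93.
y₂ = 5.93 × 0.324 = 1.92 m.

y₂ = 1.92 m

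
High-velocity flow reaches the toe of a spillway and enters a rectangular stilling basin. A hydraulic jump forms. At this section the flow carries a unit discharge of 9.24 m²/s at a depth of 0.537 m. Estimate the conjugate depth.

y₂ = 5.43 m

V₁ = q/y₁ = 9.24/0.537 = 17.2 m/s. Fr₁ = V₁/√(g·y₁) = 17.2/√(9.81×0.537) = 7.50.
Bélanger equation: y₂/y₁ = ½[√(1 + 8Fr₁²) − 1] = ½[√450.6 − 1] = 10.1.
y₂ = 10.1 × 0.537 = 5.43 m.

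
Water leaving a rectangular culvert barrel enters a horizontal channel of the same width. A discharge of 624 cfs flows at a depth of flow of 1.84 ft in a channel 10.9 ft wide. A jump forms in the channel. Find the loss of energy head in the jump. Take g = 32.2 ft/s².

q = Q/b = 624/10.9 = 57.2 ft²/s; V₁ = q/y₁ = 31.1 ft/s. Fr₁ = V₁/√(g·y₁) = 4.04.
Sequent-depth ratio: y₂/y₁ = ½[√(1 + 8Fr₁²) − 1] = ½[√131.7 − 1] = 5.24.
y₂ = 5.24 × 1.84 = 9.64 ft.
Head loss: ΔE = (y₂ − y₁)³/(4y₁y₂) = (9.64 − 1.84)³/(4×1.84×9.64) = 474/70.9 = 6.69 ft.

ΔE = 6.69 ft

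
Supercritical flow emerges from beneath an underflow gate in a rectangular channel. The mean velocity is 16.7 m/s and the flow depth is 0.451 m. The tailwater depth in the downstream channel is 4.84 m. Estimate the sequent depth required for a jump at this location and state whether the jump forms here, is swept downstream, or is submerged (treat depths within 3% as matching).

y₂ = 4.84 m; the jump forms here

Fr₁ = V₁/√(g·y₁) = 16.7/√(9.81×0.451) = 7.94.
From the momentum equation for a rectangular channel, y₂/y₁ = ½[√(1 + 8Fr₁²) − 1] = ½[√505.3 − 1] = 10.7.
y₂ = 10.7 × 0.451 = 4.84 m.
Tailwater y_tw = 4.84 m: y_tw ≈ y₂, so the jump forms here.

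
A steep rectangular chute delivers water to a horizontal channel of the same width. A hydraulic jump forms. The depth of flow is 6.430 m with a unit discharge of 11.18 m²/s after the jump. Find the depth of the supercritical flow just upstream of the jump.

V₂ = q/y₂ = 11.18/6.430 = 1.739 m/s; Fr₂ = V₂/√(g·y₂) = 0.2189.
Applying the sequent-depth relation in reverse, y₁/y₂ = ½[√(1 + 8Fr₂²) − 1] = ½[√1.3834 − 1] = 0.08809.
y₁ = 0.08809 × 6.430 = 0.5664 m.

y₁ = 0.5664 m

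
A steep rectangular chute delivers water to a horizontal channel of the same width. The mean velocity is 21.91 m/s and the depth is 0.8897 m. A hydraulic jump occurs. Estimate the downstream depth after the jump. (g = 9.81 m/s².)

y₂ = 8.897 m

Fr₁ = V₁/√(g·y₁) = 21.91/√(9.81×0.8897) = 7.416.
By Bélanger, y₂/y₁ = ½[√(1 + 8Fr₁²) − 1] = ½[√441.01 − 1] = 10.00.
y₂ = 10.00 × 0.8897 = 8.897 m.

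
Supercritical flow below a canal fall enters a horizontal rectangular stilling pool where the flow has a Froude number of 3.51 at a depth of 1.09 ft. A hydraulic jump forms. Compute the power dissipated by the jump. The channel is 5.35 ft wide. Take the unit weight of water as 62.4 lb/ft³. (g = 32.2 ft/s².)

P = 35.5 hp

Fr₁ = 3.51 (given).
Conjugate-depth relation: y₂/y₁ = ½[√(1 + 8Fr₁²) − 1] = ½[√99.56 − 1] = 4.49.
y₂ = 4.49 × 1.09 = 4.89 ft.
Head loss: ΔE = (y₂ − y₁)³/(4y₁y₂) = (4.89 − 1.09)³/(4×1.09×4.89) = 55.0/21.3 = 2.58 ft.
V₁ = Fr₁·√(g·y₁) = 3.51×√(32.2×1.09) = 20.8 ft/s; q = V₁·y₁ = 22.7 ft²/s. Q = q·b = 22.7 × 5.35 = 121 cfs. P = γ·Q·ΔE/550 = 62.4 × 121 × 2.58 / 550 = 35.5 hp.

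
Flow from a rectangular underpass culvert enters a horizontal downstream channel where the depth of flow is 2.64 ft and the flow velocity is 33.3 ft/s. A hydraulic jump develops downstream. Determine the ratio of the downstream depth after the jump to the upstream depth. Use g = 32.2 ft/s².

Fr₁ = V₁/√(g·y₁) = 33.3/√(32.2×2.64) = 3.61.
Conjugate-depth relation: y₂/y₁ = ½[√(1 + 8Fr₁²) − 1] = ½[√105.4 − 1] = 4.63.

y₂/y₁ = 4.63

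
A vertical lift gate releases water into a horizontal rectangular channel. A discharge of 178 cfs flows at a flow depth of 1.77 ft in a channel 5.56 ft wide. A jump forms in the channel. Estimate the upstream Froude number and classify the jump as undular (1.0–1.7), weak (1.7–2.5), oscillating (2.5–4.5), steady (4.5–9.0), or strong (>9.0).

Fr₁ = 2.40; weak jump

q = Q/b = 178/5.56 = 32.0 ft²/s; V₁ = q/y₁ = 18.1 ft/s. Fr₁ = V₁/√(g·y₁) = 2.40.
Fr₁ = 2.40 lies in the weak range.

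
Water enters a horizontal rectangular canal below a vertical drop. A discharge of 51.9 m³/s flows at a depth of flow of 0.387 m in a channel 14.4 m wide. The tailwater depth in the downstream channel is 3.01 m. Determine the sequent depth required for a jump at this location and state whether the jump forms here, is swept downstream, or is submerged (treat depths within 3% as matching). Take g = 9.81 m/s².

q = Q/b = 51.9/14.4 = 3.60 m²/s; V₁ = q/y₁ = 9.31 m/s. Fr₁ = V₁/√(g·y₁) = 4.78.
Bélanger equation: y₂/y₁ = ½[√(1 + 8Fr₁²) − 1] = ½[√183.8 − 1] = 6.28.
y₂ = 6.28 × 0.387 = 2.43 m.
Tailwater y_tw = 3.01 m: y_tw > y₂, so the jump is submerged.

y₂ = 2.43 m; the jump is submerged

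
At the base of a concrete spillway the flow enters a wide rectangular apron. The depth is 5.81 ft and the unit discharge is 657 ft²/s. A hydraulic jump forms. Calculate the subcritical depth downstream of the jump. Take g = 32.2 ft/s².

y₂ = 65.1 ft

V₁ = q/y₁ = 657/5.81 = 113 ft/s. Fr₁ = V₁/√(g·y₁) = 113/√(32.2×5.81) = 8.27.
From the momentum equation for a rectangular channel, y₂/y₁ = ½[√(1 + 8Fr₁²) − 1] = ½[√547.8 − 1] = 11.2.
y₂ = 11.2 × 5.81 = 65.1 ft.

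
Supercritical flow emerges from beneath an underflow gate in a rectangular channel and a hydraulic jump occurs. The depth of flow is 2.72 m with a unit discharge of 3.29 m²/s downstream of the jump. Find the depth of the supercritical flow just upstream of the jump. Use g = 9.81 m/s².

y₁ = 0.271 m

V₂ = q/y₂ = 3.29/2.72 = 1.21 m/s; Fr₂ = V₂/√(g·y₂) = 0.234.
Applying the sequent-depth relation in reverse, y₁/y₂ = ½[√(1 + 8Fr₂²) − 1] = ½[√1.439 − 1] = 0.0997.
y₁ = 0.0997 × 2.72 = 0.271 m.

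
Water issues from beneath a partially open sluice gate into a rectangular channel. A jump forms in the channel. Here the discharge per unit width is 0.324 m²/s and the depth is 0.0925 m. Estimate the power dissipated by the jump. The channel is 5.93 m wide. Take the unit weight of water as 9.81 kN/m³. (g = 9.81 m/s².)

V₁ = q/y₁ = 0.324/0.0925 = 3.50 m/s. Fr₁ = V₁/√(g·y₁) = 3.50/√(9.81×0.0925) = 3.68.
Sequent-depth ratio: y₂/y₁ = ½[√(1 + 8Fr₁²) − 1] = ½[√109.2 − 1] = 4.72.
y₂ = 4.72 × 0.0925 = 0.437 m.
Head loss: ΔE = (y₂ − y₁)³/(4y₁y₂) = (0.437 − 0.0925)³/(4×0.0925×0.437) = 0.0409/0.162 = 0.253 m.
Q = q·b = 0.324 × 5.93 = 1.92 m³/s. P = γ·Q·ΔE = 9.81 × 1.92 × 0.253 = 4.77 kW.

P = 4.77 kW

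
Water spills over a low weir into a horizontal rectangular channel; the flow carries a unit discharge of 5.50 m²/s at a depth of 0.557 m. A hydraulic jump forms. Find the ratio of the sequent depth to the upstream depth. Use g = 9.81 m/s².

y₂/y₁ = 5.49

V₁ = q/y₁ = 5.50/0.557 = 9.87 m/s. Fr₁ = V₁/√(g·y₁) = 9.87/√(9.81×0.557) = 4.22.
Bélanger equation: y₂/y₁ = ½[√(1 + 8Fr₁²) − 1] = ½[√143.8 − 1] = 5.49.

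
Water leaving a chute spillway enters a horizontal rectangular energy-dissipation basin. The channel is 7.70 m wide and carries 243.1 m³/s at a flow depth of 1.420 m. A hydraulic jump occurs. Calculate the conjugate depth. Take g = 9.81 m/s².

q = Q/b = 243.1/7.70 = 31.57 m²/s; V₁ = q/y₁ = 22.23 m/s. Fr₁ = V₁/√(g·y₁) = 5.957.
From the momentum equation for a rectangular channel, y₂/y₁ = ½[√(1 + 8Fr₁²) − 1] = ½[√284.89 − 1] = 7.939.
y₂ = 7.939 × 1.420 = 11.27 m.

y₂ = 11.27 m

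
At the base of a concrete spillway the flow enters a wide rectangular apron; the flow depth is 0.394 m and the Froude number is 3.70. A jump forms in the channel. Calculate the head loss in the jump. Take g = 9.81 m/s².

ΔE = 1.10 m

Fr₁ = 3.70 (given).
Sequent-depth ratio: y₂/y₁ = ½[√(1 + 8Fr₁²) − 1] = ½[√110.5 − 1] = 4.76.
y₂ = 4.76 × 0.394 = 1.87 m.
V₁ = Fr₁·√(g·y₁) = 3.70×√(9.81×0.394) = 7.27 m/s; q = V₁·y₁ = 2.87 m²/s. V₂ = q/y₂ = 2.87/1.87 = 1.53 m/s. E₁ = y₁ + V₁²/2g = 3.09 m; E₂ = y₂ + V₂²/2g = 1.99 m. ΔE = E₁ − E₂ = 1.10 m.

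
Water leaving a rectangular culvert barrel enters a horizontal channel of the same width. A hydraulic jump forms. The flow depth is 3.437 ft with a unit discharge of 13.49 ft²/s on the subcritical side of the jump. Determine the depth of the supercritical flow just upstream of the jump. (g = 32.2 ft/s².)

y₁ = 0.7799 ft

V₂ = q/y₂ = 13.49/3.437 = 3.925 ft/s; Fr₂ = V₂/√(g·y₂) = 0.3731.
Applying the sequent-depth relation in reverse, y₁/y₂ = ½[√(1 + 8Fr₂²) − 1] = ½[√2.1136 − 1] = 0.2269.
y₁ = 0.2269 × 3.437 = 0.7799 ft.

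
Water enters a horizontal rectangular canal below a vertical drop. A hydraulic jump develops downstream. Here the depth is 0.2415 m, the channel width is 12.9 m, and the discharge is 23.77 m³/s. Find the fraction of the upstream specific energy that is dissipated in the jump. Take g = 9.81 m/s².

ΔE/E₁ = 0.487 (48.7%)

q = Q/b = 23.77/12.9 = 1.843 m²/s; V₁ = q/y₁ = 7.630 m/s. Fr₁ = V₁/√(g·y₁) = 4.957.
Sequent-depth ratio: y₂/y₁ = ½[√(1 + 8Fr₁²) − 1] = ½[√197.58 − 1] = 6.528.
y₂ = 6.528 × 0.2415 = 1.577 m.
E₁ = y₁ + V₁²/2g = 3.209 m. ΔE = (y₂ − y₁)³/(4y₁y₂) = 1.563 m. ΔE/E₁ = 1.563/3.209 = 0.487.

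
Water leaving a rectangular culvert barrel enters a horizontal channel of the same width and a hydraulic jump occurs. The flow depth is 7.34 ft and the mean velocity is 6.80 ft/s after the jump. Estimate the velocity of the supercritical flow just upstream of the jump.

Fr₂ = V₂/√(g·y₂) = 6.80/√(32.2×7.34) = 0.442.
The Bélanger relation is symmetric: y₁/y₂ = ½[√(1 + 8Fr₂²) − 1] = ½[√2.565 − 1] = 0.301.
y₁ = 0.301 × 7.34 = 2.21 ft.
V₁ = q/y₁ = 49.9/2.21 = 22.6 ft/s.

V₁ = 22.6 ft/s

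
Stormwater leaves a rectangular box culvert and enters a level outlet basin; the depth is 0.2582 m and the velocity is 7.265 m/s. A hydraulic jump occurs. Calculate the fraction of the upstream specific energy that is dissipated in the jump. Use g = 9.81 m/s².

ΔE/E₁ = 0.451 (45.1%)

Fr₁ = V₁/√(g·y₁) = 7.265/√(9.81×0.2582) = 4.565.
Sequent-depth ratio: y₂/y₁ = ½[√(1 + 8Fr₁²) − 1] = ½[√167.70 − 1] = 5.975.
y₂ = 5.975 × 0.2582 = 1.543 m.
E₁ = y₁ + V₁²/2g = 2.948 m. ΔE = (y₂ − y₁)³/(4y₁y₂) = 1.330 m. ΔE/E₁ = 1.330/2.948 = 0.451.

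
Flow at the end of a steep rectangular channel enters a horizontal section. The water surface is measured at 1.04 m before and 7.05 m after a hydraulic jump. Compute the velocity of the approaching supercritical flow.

V₁ = 16.4 m/s

For a rectangular channel the momentum equation gives q² = ½·g·y₁·y₂·(y₁ + y₂) = ½×9.81×1.04×7.05×8.09 = 291.
q = √291 = 17.1 m²/s.
V₁ = q/y₁ = 17.1/1.04 = 16.4 m/s.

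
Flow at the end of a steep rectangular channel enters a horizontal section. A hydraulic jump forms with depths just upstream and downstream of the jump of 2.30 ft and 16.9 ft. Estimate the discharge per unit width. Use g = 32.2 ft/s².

For a rectangular channel the momentum equation gives q² = ½·g·y₁·y₂·(y₁ + y₂) = ½×32.2×2.30×16.9×19.2 = 12015.
q = √12015 = 110 ft²/s.

q = 110 ft²/s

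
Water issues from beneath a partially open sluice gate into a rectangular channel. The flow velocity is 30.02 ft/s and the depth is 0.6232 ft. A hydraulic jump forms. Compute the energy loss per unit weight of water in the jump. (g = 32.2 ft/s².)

Fr₁ = V₁/√(g·y₁) = 30.02/√(32.2×0.6232) = 6.701.
Conjugate-depth relation: y₂/y₁ = ½[√(1 + 8Fr₁²) − 1] = ½[√360.28 − 1] = 8.990.
y₂ = 8.990 × 0.6232 = 5.603 ft.
Head loss: ΔE = (y₂ − y₁)³/(4y₁y₂) = (5.603 − 0.6232)³/(4×0.6232×5.603) = 123.5/13.97 = 8.841 ft.

ΔE = 8.841 ft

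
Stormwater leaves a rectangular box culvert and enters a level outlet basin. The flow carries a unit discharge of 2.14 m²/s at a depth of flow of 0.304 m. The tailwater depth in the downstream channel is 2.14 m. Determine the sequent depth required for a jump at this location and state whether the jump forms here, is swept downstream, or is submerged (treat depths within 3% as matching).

V₁ = q/y₁ = 2.14/0.304 = 7.04 m/s. Fr₁ = V₁/√(g·y₁) = 7.04/√(9.81×0.304) = 4.08.
Conjugate-depth relation: y₂/y₁ = ½[√(1 + 8Fr₁²) − 1] = ½[√133.9 − 1] = 5.29.
y₂ = 5.29 × 0.304 = 1.61 m.
Tailwater y_tw = 2.14 m: y_tw > y₂, so the jump is submerged.

y₂ = 1.61 m; the jump is submerged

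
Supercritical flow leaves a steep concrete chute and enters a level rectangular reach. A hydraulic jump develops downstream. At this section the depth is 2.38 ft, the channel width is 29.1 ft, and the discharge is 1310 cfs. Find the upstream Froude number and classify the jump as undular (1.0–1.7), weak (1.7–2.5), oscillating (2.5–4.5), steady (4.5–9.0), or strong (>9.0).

q = Q/b = 1310/29.1 = 45.0 ft²/s; V₁ = q/y₁ = 18.9 ft/s. Fr₁ = V₁/√(g·y₁) = 2.16.
Fr₁ = 2.16 lies in the weak range.

Fr₁ = 2.16; weak jump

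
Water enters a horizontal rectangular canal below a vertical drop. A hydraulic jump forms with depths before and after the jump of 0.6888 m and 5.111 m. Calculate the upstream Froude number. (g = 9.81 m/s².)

Fr₁ = 5.589

For a rectangular channel the momentum equation gives q² = ½·g·y₁·y₂·(y₁ + y₂) = ½×9.81×0.6888×5.111×5.800 = 100.2.
q = √100.2 = 10.01 m²/s.
V₁ = q/y₁ = 14.53 m/s; Fr₁ = V₁/√(g·y₁) = 5.589.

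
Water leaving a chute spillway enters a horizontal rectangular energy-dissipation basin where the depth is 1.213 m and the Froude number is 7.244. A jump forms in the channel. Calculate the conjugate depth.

y₂ = 11.83 m

Fr₁ = 7.244 (given).
Bélanger equation: y₂/y₁ = ½[√(1 + 8Fr₁²) − 1] = ½[√420.80 − 1] = 9.757.
y₂ = 9.757 × 1.213 = 11.83 m.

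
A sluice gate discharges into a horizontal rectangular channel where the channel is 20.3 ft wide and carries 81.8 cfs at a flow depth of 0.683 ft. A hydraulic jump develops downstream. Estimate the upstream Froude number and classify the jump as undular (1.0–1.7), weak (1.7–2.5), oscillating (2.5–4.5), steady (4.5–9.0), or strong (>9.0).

q = Q/b = 81.8/20.3 = 4.03 ft²/s; V₁ = q/y₁ = 5.90 ft/s. Fr₁ = V₁/√(g·y₁) = 1.26.
Fr₁ = 1.26 lies in the undular range.

Fr₁ = 1.26; undular jump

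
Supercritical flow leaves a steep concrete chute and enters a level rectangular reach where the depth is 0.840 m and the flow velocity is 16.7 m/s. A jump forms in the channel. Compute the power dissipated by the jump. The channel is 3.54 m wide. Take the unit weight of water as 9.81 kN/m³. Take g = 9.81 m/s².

P = 4050 kW

Fr₁ = V₁/√(g·y₁) = 16.7/√(9.81×0.840) = 5.82.
By Bélanger, y₂/y₁ = ½[√(1 + 8Fr₁²) − 1] = ½[√271.8 − 1] = 7.74.
y₂ = 7.74 × 0.840 = 6.50 m.
Head loss: ΔE = (y₂ − y₁)³/(4y₁y₂) = (6.50 − 0.840)³/(4×0.840×6.50) = 182/21.9 = 8.31 m.
q = V₁·y₁ = 16.7 × 0.840 = 14.0 m²/s. Q = q·b = 14.0 × 3.54 = 49.7 m³/s. P = γ·Q·ΔE = 9.81 × 49.7 × 8.31 = 4050 kW.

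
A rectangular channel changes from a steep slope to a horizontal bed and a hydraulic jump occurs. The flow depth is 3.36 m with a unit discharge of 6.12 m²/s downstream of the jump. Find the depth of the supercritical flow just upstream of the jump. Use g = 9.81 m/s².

V₂ = q/y₂ = 6.12/3.36 = 1.82 m/s; Fr₂ = V₂/√(g·y₂) = 0.317.
Applying the sequent-depth relation in reverse, y₁/y₂ = ½[√(1 + 8Fr₂²) − 1] = ½[√1.805 − 1] = 0.172.
y₁ = 0.172 × 3.36 = 0.577 m.

y₁ = 0.577 m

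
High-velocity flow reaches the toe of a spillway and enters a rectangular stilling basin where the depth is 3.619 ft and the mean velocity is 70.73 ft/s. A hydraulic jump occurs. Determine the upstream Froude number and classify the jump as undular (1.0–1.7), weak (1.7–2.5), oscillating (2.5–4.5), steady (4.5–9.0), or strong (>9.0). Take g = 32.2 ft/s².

Fr₁ = 6.552; steady jump

Fr₁ = V₁/√(g·y₁) = 70.73/√(32.2×3.619) = 6.552.
Fr₁ = 6.552 lies in the steady range.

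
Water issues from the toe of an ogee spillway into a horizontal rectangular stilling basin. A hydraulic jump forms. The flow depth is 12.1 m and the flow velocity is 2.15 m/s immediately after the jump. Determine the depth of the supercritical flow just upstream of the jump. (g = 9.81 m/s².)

y₁ = 0.879 m

Fr₂ = V₂/√(g·y₂) = 2.15/√(9.81×12.1) = 0.197.
Applying the sequent-depth relation in reverse, y₁/y₂ = ½[√(1 + 8Fr₂²) − 1] = ½[√1.312 − 1] = 0.0726.
y₁ = 0.0726 × 12.1 = 0.879 m.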